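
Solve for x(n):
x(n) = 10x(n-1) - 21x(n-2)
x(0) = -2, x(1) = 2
Characteristic equation: x² - 10x + 21 = 0, which factors as (x - (7))(x - (3)) = 0.
Roots r₁ = 7, r₂ = 3 (distinct).
General solution: x(n) = A·(7)^n + B·(3)^n.
From x(0) = -2: A + B = -2.
From x(1) = 2: 7A + 3B = 2.
Solving: A = 2, B = -4.
So x(n) = - 4 \cdot 3^{n} + 2 \cdot 7^{n}.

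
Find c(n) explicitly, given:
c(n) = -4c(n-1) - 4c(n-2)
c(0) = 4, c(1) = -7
Characteristic equation: x² + 4x + 4 = 0, which is (x - (-2))².
Repeated root r = -2.
General solution: c(n) = (A + Bn)·(-2)^n.
From c(0) = 4: A = 4.
From c(1) = -7: (A + B)·(-2) = -7 ⇒ B = - \frac{1}{2}.
So c(n) = \left(4 - \frac{n}{2}\right) \cdot (-2)^n.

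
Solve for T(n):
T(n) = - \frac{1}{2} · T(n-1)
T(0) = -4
Pure geometric recurrence with ratio - \frac{1}{2}.
By induction T(n) = T(0) · (- \frac{1}{2})^n = - 4 \left(- \frac{1}{2}\right)^{n}.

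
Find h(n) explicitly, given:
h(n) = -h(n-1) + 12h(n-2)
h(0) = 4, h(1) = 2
Characteristic equation: x² + x - 12 = 0, which factors as (x - (3))(x - (-4)) = 0.
Roots r₁ = 3, r₂ = -4 (distinct).
General solution: h(n) = A·(3)^n + B·(-4)^n.
From h(0) = 4: A + B = 4.
From h(1) = 2: 3A - 4B = 2.
Solving: A = \frac{18}{7}, B = \frac{10}{7}.
So h(n) = \frac{10 \left(-4\right)^{n}}{7} + \frac{18 \cdot 3^{n}}{7}.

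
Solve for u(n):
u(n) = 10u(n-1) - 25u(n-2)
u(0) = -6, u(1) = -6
Characteristic equation: x² - 10x + 25 = 0, which is (x - (5))².
Repeated root r = 5.
General solution: u(n) = (A + Bn)·(5)^n.
From u(0) = -6: A = -6.
From u(1) = -6: (A + B)·(5) = -6 ⇒ B = \frac{24}{5}.
So u(n) = \left(\frac{24 n}{5} - 6\right) \cdot (5)^n.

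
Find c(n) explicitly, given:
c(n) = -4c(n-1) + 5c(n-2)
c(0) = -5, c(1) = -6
Characteristic equation: x² + 4x - 5 = 0, which factors as (x - (-5))(x - (1)) = 0.
Roots r₁ = -5, r₂ = 1 (distinct).
General solution: c(n) = A·(-5)^n + B·(1)^n.
From c(0) = -5: A + B = -5.
From c(1) = -6: -5A + B = -6.
Solving: A = \frac{1}{6}, B = - \frac{31}{6}.
So c(n) = \frac{\left(-5\right)^{n}}{6} - \frac{31}{6}.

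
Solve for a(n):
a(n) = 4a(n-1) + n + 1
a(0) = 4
First-order linear with linear forcing.
Homogeneous solution: a_h(n) = A·(4)^n.
Try particular a_p(n) = pn + q. Substituting:
  pn + q = 4(p(n-1) + q) + n + 1.
Matching the n-coefficient: p = 4p + 1 ⇒ p = - \frac{1}{3}.
Matching constants: q = -4p + 4q + 1 ⇒ q = - \frac{7}{9}.
General: a(n) = A·(4)^n - \frac{n}{3} - \frac{7}{9}.
Apply a(0) = 4: A - \frac{7}{9} = 4 ⇒ A = \frac{43}{9}.
So a(n) = \frac{43 \cdot 4^{n}}{9} - \frac{n}{3} - \frac{7}{9}.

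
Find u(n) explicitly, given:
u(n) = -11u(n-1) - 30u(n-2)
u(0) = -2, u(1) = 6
Characteristic equation: x² + 11x + 30 = 0, which factors as (x - (-5))(x - (-6)) = 0.
Roots r₁ = -5, r₂ = -6 (distinct).
General solution: u(n) = A·(-5)^n + B·(-6)^n.
From u(0) = -2: A + B = -2.
From u(1) = 6: -5A - 6B = 6.
Solving: A = -6, B = 4.
So u(n) = - 6 \left(-5\right)^{n} + 4 \left(-6\right)^{n}.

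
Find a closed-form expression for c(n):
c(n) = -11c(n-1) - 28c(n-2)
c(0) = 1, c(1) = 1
Characteristic equation: x² + 11x + 28 = 0, which factors as (x - (-7))(x - (-4)) = 0.
Roots r₁ = -7, r₂ = -4 (distinct).
General solution: c(n) = A·(-7)^n + B·(-4)^n.
From c(0) = 1: A + B = 1.
From c(1) = 1: -7A - 4B = 1.
Solving: A = - \frac{5}{3}, B = \frac{8}{3}.
So c(n) = \frac{8 \left(-4\right)^{n}}{3} - \frac{5 \left(-7\right)^{n}}{3}.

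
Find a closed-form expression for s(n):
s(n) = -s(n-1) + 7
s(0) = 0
First-order linear non-homogeneous.
Homogeneous solution: s_h(n) = A·(-1)^n.
Try constant particular solution s_p = K: K = -K + 7 ⇒ K = \frac{7}{2}.
General: s(n) = A·(-1)^n + \frac{7}{2}.
Apply s(0) = 0: A + \frac{7}{2} = 0 ⇒ A = - \frac{7}{2}.
So s(n) = \frac{7}{2} - \frac{7 \left(-1\right)^{n}}{2}.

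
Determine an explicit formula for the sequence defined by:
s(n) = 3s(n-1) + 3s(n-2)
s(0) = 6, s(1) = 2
Characteristic equation: x² - 3x - 3 = 0.
Discriminant Δ = (3)² + 4·(3) = 21.
Roots r₁,₂ = (3 ± √21)/2, so r₁ = \frac{3}{2} + \frac{\sqrt{21}}{2}, r₂ = \frac{3}{2} - \frac{\sqrt{21}}{2}.
General solution: s(n) = A·r₁^n + B·r₂^n.
From the initial conditions, A + B = 6 and r₁A + r₂B = 2.
Since r₁ - r₂ = √21: A = (2 - (6)r₂)/√21 = 3 - \frac{\sqrt{21}}{3}, and B = 6 - A = \frac{\sqrt{21}}{3} + 3.
So s(n) = \left(3 - \frac{\sqrt{21}}{3}\right)\left(\frac{3}{2} + \frac{\sqrt{21}}{2}\right)^n + \left(\frac{\sqrt{21}}{3} + 3\right)\left(\frac{3}{2} - \frac{\sqrt{21}}{2}\right)^n.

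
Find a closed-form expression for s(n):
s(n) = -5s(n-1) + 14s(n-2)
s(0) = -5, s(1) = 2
Characteristic equation: x² + 5x - 14 = 0, which factors as (x - (-7))(x - (2)) = 0.
Roots r₁ = -7, r₂ = 2 (distinct).
General solution: s(n) = A·(-7)^n + B·(2)^n.
From s(0) = -5: A + B = -5.
From s(1) = 2: -7A + 2B = 2.
Solving: A = - \frac{4}{3}, B = - \frac{11}{3}.
So s(n) = - \frac{4 \left(-7\right)^{n}}{3} - \frac{11 \cdot 2^{n}}{3}.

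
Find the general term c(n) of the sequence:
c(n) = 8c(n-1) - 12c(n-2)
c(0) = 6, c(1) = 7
Characteristic equation: x² - 8x + 12 = 0, which factors as (x - (6))(x - (2)) = 0.
Roots r₁ = 6, r₂ = 2 (distinct).
General solution: c(n) = A·(6)^n + B·(2)^n.
From c(0) = 6: A + B = 6.
From c(1) = 7: 6A + 2B = 7.
Solving: A = - \frac{5}{4}, B = \frac{29}{4}.
So c(n) = \frac{29 \cdot 2^{n}}{4} - \frac{5 \cdot 6^{n}}{4}.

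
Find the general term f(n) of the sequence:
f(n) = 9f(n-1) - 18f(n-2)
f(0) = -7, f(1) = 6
Characteristic equation: x² - 9x + 18 = 0, which factors as (x - (3))(x - (6)) = 0.
Roots r₁ = 3, r₂ = 6 (distinct).
General solution: f(n) = A·(3)^n + B·(6)^n.
From f(0) = -7: A + B = -7.
From f(1) = 6: 3A + 6B = 6.
Solving: A = -16, B = 9.
So f(n) = - 16 \cdot 3^{n} + 9 \cdot 6^{n}.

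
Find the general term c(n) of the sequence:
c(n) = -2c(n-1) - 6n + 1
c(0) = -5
First-order linear with linear forcing.
Homogeneous solution: c_h(n) = A·(-2)^n.
Try particular c_p(n) = pn + q. Substituting:
  pn + q = -2(p(n-1) + q) - 6n + 1.
Matching the n-coefficient: p = -2p - 6 ⇒ p = -2.
Matching constants: q = 2p - 2q + 1 ⇒ q = -1.
General: c(n) = A·(-2)^n - 2 n - 1.
Apply c(0) = -5: A - 1 = -5 ⇒ A = -4.
So c(n) = - 4 \left(-2\right)^{n} - 2 n - 1.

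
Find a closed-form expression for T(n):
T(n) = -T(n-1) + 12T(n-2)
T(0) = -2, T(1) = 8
Characteristic equation: x² + x - 12 = 0, which factors as (x - (3))(x - (-4)) = 0.
Roots r₁ = 3, r₂ = -4 (distinct).
General solution: T(n) = A·(3)^n + B·(-4)^n.
From T(0) = -2: A + B = -2.
From T(1) = 8: 3A - 4B = 8.
Solving: A = 0, B = -2.
So T(n) = - 2 \left(-4\right)^{n}.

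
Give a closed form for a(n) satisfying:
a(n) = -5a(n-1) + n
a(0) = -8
First-order linear with linear forcing.
Homogeneous solution: a_h(n) = A·(-5)^n.
Try particular a_p(n) = pn + q. Substituting:
  pn + q = -5(p(n-1) + q) + n.
Matching the n-coefficient: p = -5p + 1 ⇒ p = \frac{1}{6}.
Matching constants: q = 5p - 5q ⇒ q = \frac{5}{36}.
General: a(n) = A·(-5)^n + \frac{n}{6} + \frac{5}{36}.
Apply a(0) = -8: A + \frac{5}{36} = -8 ⇒ A = - \frac{293}{36}.
So a(n) = - \frac{293 \left(-5\right)^{n}}{36} + \frac{n}{6} + \frac{5}{36}.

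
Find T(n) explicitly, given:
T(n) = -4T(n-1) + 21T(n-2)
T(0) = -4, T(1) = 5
Characteristic equation: x² + 4x - 21 = 0, which factors as (x - (3))(x - (-7)) = 0.
Roots r₁ = 3, r₂ = -7 (distinct).
General solution: T(n) = A·(3)^n + B·(-7)^n.
From T(0) = -4: A + B = -4.
From T(1) = 5: 3A - 7B = 5.
Solving: A = - \frac{23}{10}, B = - \frac{17}{10}.
So T(n) = - \frac{17 \left(-7\right)^{n}}{10} - \frac{23 \cdot 3^{n}}{10}.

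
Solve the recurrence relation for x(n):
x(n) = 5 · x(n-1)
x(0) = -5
Pure geometric recurrence with ratio 5.
By induction x(n) = x(0) · (5)^n = - 5 \cdot 5^{n}.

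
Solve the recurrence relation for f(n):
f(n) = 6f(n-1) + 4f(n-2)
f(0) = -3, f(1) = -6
Characteristic equation: x² - 6x - 4 = 0.
Discriminant Δ = (6)² + 4·(4) = 52.
Roots r₁,₂ = (6 ± √52)/2, so r₁ = 3 + \sqrt{13}, r₂ = 3 - \sqrt{13}.
General solution: f(n) = A·r₁^n + B·r₂^n.
From the initial conditions, A + B = -3 and r₁A + r₂B = -6.
Since r₁ - r₂ = √52: A = (-6 - (-3)r₂)/√52 = - \frac{3}{2} + \frac{3 \sqrt{13}}{26}, and B = -3 - A = - \frac{3}{2} - \frac{3 \sqrt{13}}{26}.
So f(n) = \left(- \frac{3}{2} + \frac{3 \sqrt{13}}{26}\right)\left(3 + \sqrt{13}\right)^n + \left(- \frac{3}{2} - \frac{3 \sqrt{13}}{26}\right)\left(3 - \sqrt{13}\right)^n.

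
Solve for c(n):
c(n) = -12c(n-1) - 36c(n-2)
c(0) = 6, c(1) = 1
Characteristic equation: x² + 12x + 36 = 0, which is (x - (-6))².
Repeated root r = -6.
General solution: c(n) = (A + Bn)·(-6)^n.
From c(0) = 6: A = 6.
From c(1) = 1: (A + B)·(-6) = 1 ⇒ B = - \frac{37}{6}.
So c(n) = \left(6 - \frac{37 n}{6}\right) \cdot (-6)^n.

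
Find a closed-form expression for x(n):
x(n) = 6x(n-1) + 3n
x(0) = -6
First-order linear with linear forcing.
Homogeneous solution: x_h(n) = A·(6)^n.
Try particular x_p(n) = pn + q. Substituting:
  pn + q = 6(p(n-1) + q) + 3n.
Matching the n-coefficient: p = 6p + 3 ⇒ p = - \frac{3}{5}.
Matching constants: q = -6p + 6q ⇒ q = - \frac{18}{25}.
General: x(n) = A·(6)^n - \frac{3 n}{5} - \frac{18}{25}.
Apply x(0) = -6: A - \frac{18}{25} = -6 ⇒ A = - \frac{132}{25}.
So x(n) = - \frac{132 \cdot 6^{n}}{25} - \frac{3 n}{5} - \frac{18}{25}.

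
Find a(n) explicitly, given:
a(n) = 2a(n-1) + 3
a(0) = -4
First-order linear non-homogeneous.
Homogeneous solution: a_h(n) = A·(2)^n.
Try constant particular solution a_p = K: K = 2K + 3 ⇒ K = -3.
General: a(n) = A·(2)^n - 3.
Apply a(0) = -4: A - 3 = -4 ⇒ A = -1.
So a(n) = - 2^{n} - 3.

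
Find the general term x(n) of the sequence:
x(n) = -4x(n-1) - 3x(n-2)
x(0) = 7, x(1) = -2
Characteristic equation: x² + 4x + 3 = 0, which factors as (x - (-1))(x - (-3)) = 0.
Roots r₁ = -1, r₂ = -3 (distinct).
General solution: x(n) = A·(-1)^n + B·(-3)^n.
From x(0) = 7: A + B = 7.
From x(1) = -2: -A - 3B = -2.
Solving: A = \frac{19}{2}, B = - \frac{5}{2}.
So x(n) = \frac{19 \left(-1\right)^{n}}{2} - \frac{5 \left(-3\right)^{n}}{2}.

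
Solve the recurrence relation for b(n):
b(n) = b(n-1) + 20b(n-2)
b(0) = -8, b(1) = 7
Characteristic equation: x² - x - 20 = 0, which factors as (x - (-4))(x - (5)) = 0.
Roots r₁ = -4, r₂ = 5 (distinct).
General solution: b(n) = A·(-4)^n + B·(5)^n.
From b(0) = -8: A + B = -8.
From b(1) = 7: -4A + 5B = 7.
Solving: A = - \frac{47}{9}, B = - \frac{25}{9}.
So b(n) = - \frac{47 \left(-4\right)^{n}}{9} - \frac{25 \cdot 5^{n}}{9}.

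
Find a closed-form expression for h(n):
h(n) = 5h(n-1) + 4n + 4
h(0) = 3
First-order linear with linear forcing.
Homogeneous solution: h_h(n) = A·(5)^n.
Try particular h_p(n) = pn + q. Substituting:
  pn + q = 5(p(n-1) + q) + 4n + 4.
Matching the n-coefficient: p = 5p + 4 ⇒ p = -1.
Matching constants: q = -5p + 5q + 4 ⇒ q = - \frac{9}{4}.
General: h(n) = A·(5)^n - n - \frac{9}{4}.
Apply h(0) = 3: A - \frac{9}{4} = 3 ⇒ A = \frac{21}{4}.
So h(n) = \frac{21 \cdot 5^{n}}{4} - n - \frac{9}{4}.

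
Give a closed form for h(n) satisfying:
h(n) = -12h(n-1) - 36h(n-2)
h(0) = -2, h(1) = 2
Characteristic equation: x² + 12x + 36 = 0, which is (x - (-6))².
Repeated root r = -6.
General solution: h(n) = (A + Bn)·(-6)^n.
From h(0) = -2: A = -2.
From h(1) = 2: (A + B)·(-6) = 2 ⇒ B = \frac{5}{3}.
So h(n) = \left(\frac{5 n}{3} - 2\right) \cdot (-6)^n.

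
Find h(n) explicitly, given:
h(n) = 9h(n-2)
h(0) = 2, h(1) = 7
Characteristic equation: x² - 9 = 0, which factors as (x - (3))(x - (-3)) = 0.
Roots r₁ = 3, r₂ = -3 (distinct).
General solution: h(n) = A·(3)^n + B·(-3)^n.
From h(0) = 2: A + B = 2.
From h(1) = 7: 3A - 3B = 7.
Solving: A = \frac{13}{6}, B = - \frac{1}{6}.
So h(n) = - \frac{\left(-3\right)^{n}}{6} + \frac{13 \cdot 3^{n}}{6}.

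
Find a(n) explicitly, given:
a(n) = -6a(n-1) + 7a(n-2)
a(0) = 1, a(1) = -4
Characteristic equation: x² + 6x - 7 = 0, which factors as (x - (-7))(x - (1)) = 0.
Roots r₁ = -7, r₂ = 1 (distinct).
General solution: a(n) = A·(-7)^n + B·(1)^n.
From a(0) = 1: A + B = 1.
From a(1) = -4: -7A + B = -4.
Solving: A = \frac{5}{8}, B = \frac{3}{8}.
So a(n) = \frac{5 \left(-7\right)^{n}}{8} + \frac{3}{8}.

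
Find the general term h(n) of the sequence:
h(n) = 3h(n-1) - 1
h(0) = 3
First-order linear non-homogeneous.
Homogeneous solution: h_h(n) = A·(3)^n.
Try constant particular solution h_p = K: K = 3K - 1 ⇒ K = \frac{1}{2}.
General: h(n) = A·(3)^n + \frac{1}{2}.
Apply h(0) = 3: A + \frac{1}{2} = 3 ⇒ A = \frac{5}{2}.
So h(n) = \frac{5 \cdot 3^{n}}{2} + \frac{1}{2}.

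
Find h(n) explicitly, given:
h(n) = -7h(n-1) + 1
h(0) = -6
First-order linear non-homogeneous.
Homogeneous solution: h_h(n) = A·(-7)^n.
Try constant particular solution h_p = K: K = -7K + 1 ⇒ K = \frac{1}{8}.
General: h(n) = A·(-7)^n + \frac{1}{8}.
Apply h(0) = -6: A + \frac{1}{8} = -6 ⇒ A = - \frac{49}{8}.
So h(n) = \frac{1}{8} - \frac{49 \left(-7\right)^{n}}{8}.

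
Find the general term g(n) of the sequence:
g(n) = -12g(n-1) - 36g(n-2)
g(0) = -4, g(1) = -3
Characteristic equation: x² + 12x + 36 = 0, which is (x - (-6))².
Repeated root r = -6.
General solution: g(n) = (A + Bn)·(-6)^n.
From g(0) = -4: A = -4.
From g(1) = -3: (A + B)·(-6) = -3 ⇒ B = \frac{9}{2}.
So g(n) = \left(\frac{9 n}{2} - 4\right) \cdot (-6)^n.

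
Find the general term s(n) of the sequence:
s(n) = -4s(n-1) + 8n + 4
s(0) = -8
First-order linear with linear forcing.
Homogeneous solution: s_h(n) = A·(-4)^n.
Try particular s_p(n) = pn + q. Substituting:
  pn + q = -4(p(n-1) + q) + 8n + 4.
Matching the n-coefficient: p = -4p + 8 ⇒ p = \frac{8}{5}.
Matching constants: q = 4p - 4q + 4 ⇒ q = \frac{52}{25}.
General: s(n) = A·(-4)^n + \frac{8 n}{5} + \frac{52}{25}.
Apply s(0) = -8: A + \frac{52}{25} = -8 ⇒ A = - \frac{252}{25}.
So s(n) = - \frac{252 \left(-4\right)^{n}}{25} + \frac{8 n}{5} + \frac{52}{25}.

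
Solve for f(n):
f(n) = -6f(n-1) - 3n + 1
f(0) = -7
First-order linear with linear forcing.
Homogeneous solution: f_h(n) = A·(-6)^n.
Try particular f_p(n) = pn + q. Substituting:
  pn + q = -6(p(n-1) + q) - 3n + 1.
Matching the n-coefficient: p = -6p - 3 ⇒ p = - \frac{3}{7}.
Matching constants: q = 6p - 6q + 1 ⇒ q = - \frac{11}{49}.
General: f(n) = A·(-6)^n - \frac{3 n}{7} - \frac{11}{49}.
Apply f(0) = -7: A - \frac{11}{49} = -7 ⇒ A = - \frac{332}{49}.
So f(n) = - \frac{332 \left(-6\right)^{n}}{49} - \frac{3 n}{7} - \frac{11}{49}.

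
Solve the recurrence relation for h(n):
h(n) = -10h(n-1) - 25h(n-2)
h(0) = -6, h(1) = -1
Characteristic equation: x² + 10x + 25 = 0, which is (x - (-5))².
Repeated root r = -5.
General solution: h(n) = (A + Bn)·(-5)^n.
From h(0) = -6: A = -6.
From h(1) = -1: (A + B)·(-5) = -1 ⇒ B = \frac{31}{5}.
So h(n) = \left(\frac{31 n}{5} - 6\right) \cdot (-5)^n.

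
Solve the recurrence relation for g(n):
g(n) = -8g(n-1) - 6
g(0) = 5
First-order linear non-homogeneous.
Homogeneous solution: g_h(n) = A·(-8)^n.
Try constant particular solution g_p = K: K = -8K - 6 ⇒ K = - \frac{2}{3}.
General: g(n) = A·(-8)^n - \frac{2}{3}.
Apply g(0) = 5: A - \frac{2}{3} = 5 ⇒ A = \frac{17}{3}.
So g(n) = \frac{17 \left(-8\right)^{n}}{3} - \frac{2}{3}.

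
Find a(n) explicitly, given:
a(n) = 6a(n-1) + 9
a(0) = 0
First-order linear non-homogeneous.
Homogeneous solution: a_h(n) = A·(6)^n.
Try constant particular solution a_p = K: K = 6K + 9 ⇒ K = - \frac{9}{5}.
General: a(n) = A·(6)^n - \frac{9}{5}.
Apply a(0) = 0: A - \frac{9}{5} = 0 ⇒ A = \frac{9}{5}.
So a(n) = \frac{9 \cdot 6^{n}}{5} - \frac{9}{5}.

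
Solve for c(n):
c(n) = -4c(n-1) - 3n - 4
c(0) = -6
First-order linear with linear forcing.
Homogeneous solution: c_h(n) = A·(-4)^n.
Try particular c_p(n) = pn + q. Substituting:
  pn + q = -4(p(n-1) + q) - 3n - 4.
Matching the n-coefficient: p = -4p - 3 ⇒ p = - \frac{3}{5}.
Matching constants: q = 4p - 4q - 4 ⇒ q = - \frac{32}{25}.
General: c(n) = A·(-4)^n - \frac{3 n}{5} - \frac{32}{25}.
Apply c(0) = -6: A - \frac{32}{25} = -6 ⇒ A = - \frac{118}{25}.
So c(n) = - \frac{118 \left(-4\right)^{n}}{25} - \frac{3 n}{5} - \frac{32}{25}.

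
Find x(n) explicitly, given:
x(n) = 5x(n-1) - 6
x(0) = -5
First-order linear non-homogeneous.
Homogeneous solution: x_h(n) = A·(5)^n.
Try constant particular solution x_p = K: K = 5K - 6 ⇒ K = \frac{3}{2}.
General: x(n) = A·(5)^n + \frac{3}{2}.
Apply x(0) = -5: A + \frac{3}{2} = -5 ⇒ A = - \frac{13}{2}.
So x(n) = \frac{3}{2} - \frac{13 \cdot 5^{n}}{2}.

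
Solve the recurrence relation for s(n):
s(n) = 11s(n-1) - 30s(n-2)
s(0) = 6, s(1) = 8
Characteristic equation: x² - 11x + 30 = 0, which factors as (x - (5))(x - (6)) = 0.
Roots r₁ = 5, r₂ = 6 (distinct).
General solution: s(n) = A·(5)^n + B·(6)^n.
From s(0) = 6: A + B = 6.
From s(1) = 8: 5A + 6B = 8.
Solving: A = 28, B = -22.
So s(n) = 28 \cdot 5^{n} - 22 \cdot 6^{n}.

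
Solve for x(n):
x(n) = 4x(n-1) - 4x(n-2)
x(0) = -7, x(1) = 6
Characteristic equation: x² - 4x + 4 = 0, which is (x - (2))².
Repeated root r = 2.
General solution: x(n) = (A + Bn)·(2)^n.
From x(0) = -7: A = -7.
From x(1) = 6: (A + B)·(2) = 6 ⇒ B = 10.
So x(n) = \left(10 n - 7\right) \cdot (2)^n.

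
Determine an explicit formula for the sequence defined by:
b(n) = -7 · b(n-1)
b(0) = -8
Pure geometric recurrence with ratio -7.
By induction b(n) = b(0) · (-7)^n = - 8 \left(-7\right)^{n}.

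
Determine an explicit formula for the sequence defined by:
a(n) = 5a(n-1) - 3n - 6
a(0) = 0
First-order linear with linear forcing.
Homogeneous solution: a_h(n) = A·(5)^n.
Try particular a_p(n) = pn + q. Substituting:
  pn + q = 5(p(n-1) + q) - 3n - 6.
Matching the n-coefficient: p = 5p - 3 ⇒ p = \frac{3}{4}.
Matching constants: q = -5p + 5q - 6 ⇒ q = \frac{39}{16}.
General: a(n) = A·(5)^n + \frac{3 n}{4} + \frac{39}{16}.
Apply a(0) = 0: A + \frac{39}{16} = 0 ⇒ A = - \frac{39}{16}.
So a(n) = - \frac{39 \cdot 5^{n}}{16} + \frac{3 n}{4} + \frac{39}{16}.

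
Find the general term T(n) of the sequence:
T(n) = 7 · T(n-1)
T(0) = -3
Pure geometric recurrence with ratio 7.
By induction T(n) = T(0) · (7)^n = - 3 \cdot 7^{n}.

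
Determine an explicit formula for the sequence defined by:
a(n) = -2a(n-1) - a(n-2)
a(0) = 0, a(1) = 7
Characteristic equation: x² + 2x + 1 = 0, which is (x - (-1))².
Repeated root r = -1.
General solution: a(n) = (A + Bn)·(-1)^n.
From a(0) = 0: A = 0.
From a(1) = 7: (A + B)·(-1) = 7 ⇒ B = -7.
So a(n) = \left(- 7 n\right) \cdot (-1)^n.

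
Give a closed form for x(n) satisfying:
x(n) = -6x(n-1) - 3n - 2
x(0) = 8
First-order linear with linear forcing.
Homogeneous solution: x_h(n) = A·(-6)^n.
Try particular x_p(n) = pn + q. Substituting:
  pn + q = -6(p(n-1) + q) - 3n - 2.
Matching the n-coefficient: p = -6p - 3 ⇒ p = - \frac{3}{7}.
Matching constants: q = 6p - 6q - 2 ⇒ q = - \frac{32}{49}.
General: x(n) = A·(-6)^n - \frac{3 n}{7} - \frac{32}{49}.
Apply x(0) = 8: A - \frac{32}{49} = 8 ⇒ A = \frac{424}{49}.
So x(n) = \frac{424 \left(-6\right)^{n}}{49} - \frac{3 n}{7} - \frac{32}{49}.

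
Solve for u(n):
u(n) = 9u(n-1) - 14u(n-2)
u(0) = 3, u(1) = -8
Characteristic equation: x² - 9x + 14 = 0, which factors as (x - (2))(x - (7)) = 0.
Roots r₁ = 2, r₂ = 7 (distinct).
General solution: u(n) = A·(2)^n + B·(7)^n.
From u(0) = 3: A + B = 3.
From u(1) = -8: 2A + 7B = -8.
Solving: A = \frac{29}{5}, B = - \frac{14}{5}.
So u(n) = \frac{29 \cdot 2^{n}}{5} - \frac{14 \cdot 7^{n}}{5}.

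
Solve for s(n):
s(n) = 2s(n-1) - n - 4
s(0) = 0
First-order linear with linear forcing.
Homogeneous solution: s_h(n) = A·(2)^n.
Try particular s_p(n) = pn + q. Substituting:
  pn + q = 2(p(n-1) + q) - n - 4.
Matching the n-coefficient: p = 2p - 1 ⇒ p = 1.
Matching constants: q = -2p + 2q - 4 ⇒ q = 6.
General: s(n) = A·(2)^n + n + 6.
Apply s(0) = 0: A + 6 = 0 ⇒ A = -6.
So s(n) = - 6 \cdot 2^{n} + n + 6.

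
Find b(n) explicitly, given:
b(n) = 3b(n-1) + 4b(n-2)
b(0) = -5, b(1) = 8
Characteristic equation: x² - 3x - 4 = 0, which factors as (x - (-1))(x - (4)) = 0.
Roots r₁ = -1, r₂ = 4 (distinct).
General solution: b(n) = A·(-1)^n + B·(4)^n.
From b(0) = -5: A + B = -5.
From b(1) = 8: -A + 4B = 8.
Solving: A = - \frac{28}{5}, B = \frac{3}{5}.
So b(n) = - \frac{28 \left(-1\right)^{n}}{5} + \frac{3 \cdot 4^{n}}{5}.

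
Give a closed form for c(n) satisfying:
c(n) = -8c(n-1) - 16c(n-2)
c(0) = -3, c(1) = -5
Characteristic equation: x² + 8x + 16 = 0, which is (x - (-4))².
Repeated root r = -4.
General solution: c(n) = (A + Bn)·(-4)^n.
From c(0) = -3: A = -3.
From c(1) = -5: (A + B)·(-4) = -5 ⇒ B = \frac{17}{4}.
So c(n) = \left(\frac{17 n}{4} - 3\right) \cdot (-4)^n.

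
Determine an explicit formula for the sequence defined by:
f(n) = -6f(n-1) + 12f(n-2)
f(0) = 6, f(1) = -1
Characteristic equation: x² + 6x - 12 = 0.
Discriminant Δ = (-6)² + 4·(12) = 84.
Roots r₁,₂ = (-6 ± √84)/2, so r₁ = -3 + \sqrt{21}, r₂ = - \sqrt{21} - 3.
General solution: f(n) = A·r₁^n + B·r₂^n.
From the initial conditions, A + B = 6 and r₁A + r₂B = -1.
Since r₁ - r₂ = √84: A = (-1 - (6)r₂)/√84 = \frac{17 \sqrt{21}}{42} + 3, and B = 6 - A = 3 - \frac{17 \sqrt{21}}{42}.
So f(n) = \left(\frac{17 \sqrt{21}}{42} + 3\right)\left(-3 + \sqrt{21}\right)^n + \left(3 - \frac{17 \sqrt{21}}{42}\right)\left(- \sqrt{21} - 3\right)^n.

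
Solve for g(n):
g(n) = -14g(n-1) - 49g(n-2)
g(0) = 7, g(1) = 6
Characteristic equation: x² + 14x + 49 = 0, which is (x - (-7))².
Repeated root r = -7.
General solution: g(n) = (A + Bn)·(-7)^n.
From g(0) = 7: A = 7.
From g(1) = 6: (A + B)·(-7) = 6 ⇒ B = - \frac{55}{7}.
So g(n) = \left(7 - \frac{55 n}{7}\right) \cdot (-7)^n.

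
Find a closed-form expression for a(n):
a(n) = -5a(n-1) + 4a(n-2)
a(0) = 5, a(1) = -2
Characteristic equation: x² + 5x - 4 = 0.
Discriminant Δ = (-5)² + 4·(4) = 41.
Roots r₁,₂ = (-5 ± √41)/2, so r₁ = - \frac{5}{2} + \frac{\sqrt{41}}{2}, r₂ = - \frac{\sqrt{41}}{2} - \frac{5}{2}.
General solution: a(n) = A·r₁^n + B·r₂^n.
From the initial conditions, A + B = 5 and r₁A + r₂B = -2.
Since r₁ - r₂ = √41: A = (-2 - (5)r₂)/√41 = \frac{21 \sqrt{41}}{82} + \frac{5}{2}, and B = 5 - A = \frac{5}{2} - \frac{21 \sqrt{41}}{82}.
So a(n) = \left(\frac{21 \sqrt{41}}{82} + \frac{5}{2}\right)\left(- \frac{5}{2} + \frac{\sqrt{41}}{2}\right)^n + \left(\frac{5}{2} - \frac{21 \sqrt{41}}{82}\right)\left(- \frac{\sqrt{41}}{2} - \frac{5}{2}\right)^n.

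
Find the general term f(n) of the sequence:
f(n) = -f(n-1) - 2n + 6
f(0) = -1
First-order linear with linear forcing.
Homogeneous solution: f_h(n) = A·(-1)^n.
Try particular f_p(n) = pn + q. Substituting:
  pn + q = -(p(n-1) + q) - 2n + 6.
Matching the n-coefficient: p = -p - 2 ⇒ p = -1.
Matching constants: q = p - q + 6 ⇒ q = \frac{5}{2}.
General: f(n) = A·(-1)^n - n + \frac{5}{2}.
Apply f(0) = -1: A + \frac{5}{2} = -1 ⇒ A = - \frac{7}{2}.
So f(n) = - \frac{7 \left(-1\right)^{n}}{2} - n + \frac{5}{2}.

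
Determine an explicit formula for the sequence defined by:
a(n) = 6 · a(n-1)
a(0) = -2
Pure geometric recurrence with ratio 6.
By induction a(n) = a(0) · (6)^n = - 2 \cdot 6^{n}.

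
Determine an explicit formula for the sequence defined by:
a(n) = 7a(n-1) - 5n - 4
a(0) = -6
First-order linear with linear forcing.
Homogeneous solution: a_h(n) = A·(7)^n.
Try particular a_p(n) = pn + q. Substituting:
  pn + q = 7(p(n-1) + q) - 5n - 4.
Matching the n-coefficient: p = 7p - 5 ⇒ p = \frac{5}{6}.
Matching constants: q = -7p + 7q - 4 ⇒ q = \frac{59}{36}.
General: a(n) = A·(7)^n + \frac{5 n}{6} + \frac{59}{36}.
Apply a(0) = -6: A + \frac{59}{36} = -6 ⇒ A = - \frac{275}{36}.
So a(n) = - \frac{275 \cdot 7^{n}}{36} + \frac{5 n}{6} + \frac{59}{36}.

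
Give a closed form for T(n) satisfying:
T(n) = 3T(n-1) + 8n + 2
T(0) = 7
First-order linear with linear forcing.
Homogeneous solution: T_h(n) = A·(3)^n.
Try particular T_p(n) = pn + q. Substituting:
  pn + q = 3(p(n-1) + q) + 8n + 2.
Matching the n-coefficient: p = 3p + 8 ⇒ p = -4.
Matching constants: q = -3p + 3q + 2 ⇒ q = -7.
General: T(n) = A·(3)^n - 4 n - 7.
Apply T(0) = 7: A - 7 = 7 ⇒ A = 14.
So T(n) = 14 \cdot 3^{n} - 4 n - 7.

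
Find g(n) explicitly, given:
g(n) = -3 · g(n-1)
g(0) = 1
Pure geometric recurrence with ratio -3.
By induction g(n) = g(0) · (-3)^n = \left(-3\right)^{n}.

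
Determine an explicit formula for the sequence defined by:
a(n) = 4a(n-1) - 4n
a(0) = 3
First-order linear with linear forcing.
Homogeneous solution: a_h(n) = A·(4)^n.
Try particular a_p(n) = pn + q. Substituting:
  pn + q = 4(p(n-1) + q) - 4n.
Matching the n-coefficient: p = 4p - 4 ⇒ p = \frac{4}{3}.
Matching constants: q = -4p + 4q ⇒ q = \frac{16}{9}.
General: a(n) = A·(4)^n + \frac{4 n}{3} + \frac{16}{9}.
Apply a(0) = 3: A + \frac{16}{9} = 3 ⇒ A = \frac{11}{9}.
So a(n) = \frac{11 \cdot 4^{n}}{9} + \frac{4 n}{3} + \frac{16}{9}.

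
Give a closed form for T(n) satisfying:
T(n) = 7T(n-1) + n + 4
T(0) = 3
First-order linear with linear forcing.
Homogeneous solution: T_h(n) = A·(7)^n.
Try particular T_p(n) = pn + q. Substituting:
  pn + q = 7(p(n-1) + q) + n + 4.
Matching the n-coefficient: p = 7p + 1 ⇒ p = - \frac{1}{6}.
Matching constants: q = -7p + 7q + 4 ⇒ q = - \frac{31}{36}.
General: T(n) = A·(7)^n - \frac{n}{6} - \frac{31}{36}.
Apply T(0) = 3: A - \frac{31}{36} = 3 ⇒ A = \frac{139}{36}.
So T(n) = \frac{139 \cdot 7^{n}}{36} - \frac{n}{6} - \frac{31}{36}.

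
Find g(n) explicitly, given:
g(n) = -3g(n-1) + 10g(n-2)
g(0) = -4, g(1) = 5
Characteristic equation: x² + 3x - 10 = 0, which factors as (x - (2))(x - (-5)) = 0.
Roots r₁ = 2, r₂ = -5 (distinct).
General solution: g(n) = A·(2)^n + B·(-5)^n.
From g(0) = -4: A + B = -4.
From g(1) = 5: 2A - 5B = 5.
Solving: A = - \frac{15}{7}, B = - \frac{13}{7}.
So g(n) = - \frac{13 \left(-5\right)^{n}}{7} - \frac{15 \cdot 2^{n}}{7}.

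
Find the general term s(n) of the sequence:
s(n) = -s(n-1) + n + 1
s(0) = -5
First-order linear with linear forcing.
Homogeneous solution: s_h(n) = A·(-1)^n.
Try particular s_p(n) = pn + q. Substituting:
  pn + q = -(p(n-1) + q) + n + 1.
Matching the n-coefficient: p = -p + 1 ⇒ p = \frac{1}{2}.
Matching constants: q = p - q + 1 ⇒ q = \frac{3}{4}.
General: s(n) = A·(-1)^n + \frac{n}{2} + \frac{3}{4}.
Apply s(0) = -5: A + \frac{3}{4} = -5 ⇒ A = - \frac{23}{4}.
So s(n) = - \frac{23 \left(-1\right)^{n}}{4} + \frac{n}{2} + \frac{3}{4}.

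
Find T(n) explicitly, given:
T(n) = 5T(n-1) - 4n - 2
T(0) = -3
First-order linear with linear forcing.
Homogeneous solution: T_h(n) = A·(5)^n.
Try particular T_p(n) = pn + q. Substituting:
  pn + q = 5(p(n-1) + q) - 4n - 2.
Matching the n-coefficient: p = 5p - 4 ⇒ p = 1.
Matching constants: q = -5p + 5q - 2 ⇒ q = \frac{7}{4}.
General: T(n) = A·(5)^n + n + \frac{7}{4}.
Apply T(0) = -3: A + \frac{7}{4} = -3 ⇒ A = - \frac{19}{4}.
So T(n) = - \frac{19 \cdot 5^{n}}{4} + n + \frac{7}{4}.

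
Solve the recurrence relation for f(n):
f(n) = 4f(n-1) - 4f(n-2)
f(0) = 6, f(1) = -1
Characteristic equation: x² - 4x + 4 = 0, which is (x - (2))².
Repeated root r = 2.
General solution: f(n) = (A + Bn)·(2)^n.
From f(0) = 6: A = 6.
From f(1) = -1: (A + B)·(2) = -1 ⇒ B = - \frac{13}{2}.
So f(n) = \left(6 - \frac{13 n}{2}\right) \cdot (2)^n.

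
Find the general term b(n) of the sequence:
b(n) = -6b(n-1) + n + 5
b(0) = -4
First-order linear with linear forcing.
Homogeneous solution: b_h(n) = A·(-6)^n.
Try particular b_p(n) = pn + q. Substituting:
  pn + q = -6(p(n-1) + q) + n + 5.
Matching the n-coefficient: p = -6p + 1 ⇒ p = \frac{1}{7}.
Matching constants: q = 6p - 6q + 5 ⇒ q = \frac{41}{49}.
General: b(n) = A·(-6)^n + \frac{n}{7} + \frac{41}{49}.
Apply b(0) = -4: A + \frac{41}{49} = -4 ⇒ A = - \frac{237}{49}.
So b(n) = - \frac{237 \left(-6\right)^{n}}{49} + \frac{n}{7} + \frac{41}{49}.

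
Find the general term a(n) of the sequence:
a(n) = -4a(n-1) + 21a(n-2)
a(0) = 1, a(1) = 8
Characteristic equation: x² + 4x - 21 = 0, which factors as (x - (3))(x - (-7)) = 0.
Roots r₁ = 3, r₂ = -7 (distinct).
General solution: a(n) = A·(3)^n + B·(-7)^n.
From a(0) = 1: A + B = 1.
From a(1) = 8: 3A - 7B = 8.
Solving: A = \frac{3}{2}, B = - \frac{1}{2}.
So a(n) = - \frac{\left(-7\right)^{n}}{2} + \frac{3 \cdot 3^{n}}{2}.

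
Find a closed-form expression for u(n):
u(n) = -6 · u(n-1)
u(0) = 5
Pure geometric recurrence with ratio -6.
By induction u(n) = u(0) · (-6)^n = 5 \left(-6\right)^{n}.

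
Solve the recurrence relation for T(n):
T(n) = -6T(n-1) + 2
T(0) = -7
First-order linear non-homogeneous.
Homogeneous solution: T_h(n) = A·(-6)^n.
Try constant particular solution T_p = K: K = -6K + 2 ⇒ K = \frac{2}{7}.
General: T(n) = A·(-6)^n + \frac{2}{7}.
Apply T(0) = -7: A + \frac{2}{7} = -7 ⇒ A = - \frac{51}{7}.
So T(n) = \frac{2}{7} - \frac{51 \left(-6\right)^{n}}{7}.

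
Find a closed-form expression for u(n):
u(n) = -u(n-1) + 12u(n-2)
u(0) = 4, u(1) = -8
Characteristic equation: x² + x - 12 = 0, which factors as (x - (-4))(x - (3)) = 0.
Roots r₁ = -4, r₂ = 3 (distinct).
General solution: u(n) = A·(-4)^n + B·(3)^n.
From u(0) = 4: A + B = 4.
From u(1) = -8: -4A + 3B = -8.
Solving: A = \frac{20}{7}, B = \frac{8}{7}.
So u(n) = \frac{20 \left(-4\right)^{n}}{7} + \frac{8 \cdot 3^{n}}{7}.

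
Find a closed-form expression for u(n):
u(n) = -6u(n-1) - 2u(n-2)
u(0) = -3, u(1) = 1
Characteristic equation: x² + 6x + 2 = 0.
Discriminant Δ = (-6)² + 4·(-2) = 28.
Roots r₁,₂ = (-6 ± √28)/2, so r₁ = -3 + \sqrt{7}, r₂ = -3 - \sqrt{7}.
General solution: u(n) = A·r₁^n + B·r₂^n.
From the initial conditions, A + B = -3 and r₁A + r₂B = 1.
Since r₁ - r₂ = √28: A = (1 - (-3)r₂)/√28 = - \frac{4 \sqrt{7}}{7} - \frac{3}{2}, and B = -3 - A = - \frac{3}{2} + \frac{4 \sqrt{7}}{7}.
So u(n) = \left(- \frac{4 \sqrt{7}}{7} - \frac{3}{2}\right)\left(-3 + \sqrt{7}\right)^n + \left(- \frac{3}{2} + \frac{4 \sqrt{7}}{7}\right)\left(-3 - \sqrt{7}\right)^n.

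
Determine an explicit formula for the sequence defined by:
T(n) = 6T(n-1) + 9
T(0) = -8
First-order linear non-homogeneous.
Homogeneous solution: T_h(n) = A·(6)^n.
Try constant particular solution T_p = K: K = 6K + 9 ⇒ K = - \frac{9}{5}.
General: T(n) = A·(6)^n - \frac{9}{5}.
Apply T(0) = -8: A - \frac{9}{5} = -8 ⇒ A = - \frac{31}{5}.
So T(n) = - \frac{31 \cdot 6^{n}}{5} - \frac{9}{5}.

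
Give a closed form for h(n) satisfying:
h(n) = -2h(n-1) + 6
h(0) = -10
First-order linear non-homogeneous.
Homogeneous solution: h_h(n) = A·(-2)^n.
Try constant particular solution h_p = K: K = -2K + 6 ⇒ K = 2.
General: h(n) = A·(-2)^n + 2.
Apply h(0) = -10: A + 2 = -10 ⇒ A = -12.
So h(n) = 2 - 12 \left(-2\right)^{n}.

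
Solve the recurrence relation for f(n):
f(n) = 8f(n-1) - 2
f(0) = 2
First-order linear non-homogeneous.
Homogeneous solution: f_h(n) = A·(8)^n.
Try constant particular solution f_p = K: K = 8K - 2 ⇒ K = \frac{2}{7}.
General: f(n) = A·(8)^n + \frac{2}{7}.
Apply f(0) = 2: A + \frac{2}{7} = 2 ⇒ A = \frac{12}{7}.
So f(n) = \frac{12 \cdot 8^{n}}{7} + \frac{2}{7}.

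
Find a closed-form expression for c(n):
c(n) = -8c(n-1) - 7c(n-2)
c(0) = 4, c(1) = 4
Characteristic equation: x² + 8x + 7 = 0, which factors as (x - (-7))(x - (-1)) = 0.
Roots r₁ = -7, r₂ = -1 (distinct).
General solution: c(n) = A·(-7)^n + B·(-1)^n.
From c(0) = 4: A + B = 4.
From c(1) = 4: -7A - B = 4.
Solving: A = - \frac{4}{3}, B = \frac{16}{3}.
So c(n) = \frac{16 \left(-1\right)^{n}}{3} - \frac{4 \left(-7\right)^{n}}{3}.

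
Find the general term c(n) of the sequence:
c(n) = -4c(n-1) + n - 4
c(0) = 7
First-order linear with linear forcing.
Homogeneous solution: c_h(n) = A·(-4)^n.
Try particular c_p(n) = pn + q. Substituting:
  pn + q = -4(p(n-1) + q) + n - 4.
Matching the n-coefficient: p = -4p + 1 ⇒ p = \frac{1}{5}.
Matching constants: q = 4p - 4q - 4 ⇒ q = - \frac{16}{25}.
General: c(n) = A·(-4)^n + \frac{n}{5} - \frac{16}{25}.
Apply c(0) = 7: A - \frac{16}{25} = 7 ⇒ A = \frac{191}{25}.
So c(n) = \frac{191 \left(-4\right)^{n}}{25} + \frac{n}{5} - \frac{16}{25}.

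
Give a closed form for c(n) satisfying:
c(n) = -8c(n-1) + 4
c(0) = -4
First-order linear non-homogeneous.
Homogeneous solution: c_h(n) = A·(-8)^n.
Try constant particular solution c_p = K: K = -8K + 4 ⇒ K = \frac{4}{9}.
General: c(n) = A·(-8)^n + \frac{4}{9}.
Apply c(0) = -4: A + \frac{4}{9} = -4 ⇒ A = - \frac{40}{9}.
So c(n) = \frac{4}{9} - \frac{40 \left(-8\right)^{n}}{9}.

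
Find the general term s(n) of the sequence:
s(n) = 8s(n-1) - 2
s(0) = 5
First-order linear non-homogeneous.
Homogeneous solution: s_h(n) = A·(8)^n.
Try constant particular solution s_p = K: K = 8K - 2 ⇒ K = \frac{2}{7}.
General: s(n) = A·(8)^n + \frac{2}{7}.
Apply s(0) = 5: A + \frac{2}{7} = 5 ⇒ A = \frac{33}{7}.
So s(n) = \frac{33 \cdot 8^{n}}{7} + \frac{2}{7}.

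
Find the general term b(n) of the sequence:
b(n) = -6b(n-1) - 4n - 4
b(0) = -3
First-order linear with linear forcing.
Homogeneous solution: b_h(n) = A·(-6)^n.
Try particular b_p(n) = pn + q. Substituting:
  pn + q = -6(p(n-1) + q) - 4n - 4.
Matching the n-coefficient: p = -6p - 4 ⇒ p = - \frac{4}{7}.
Matching constants: q = 6p - 6q - 4 ⇒ q = - \frac{52}{49}.
General: b(n) = A·(-6)^n - \frac{4 n}{7} - \frac{52}{49}.
Apply b(0) = -3: A - \frac{52}{49} = -3 ⇒ A = - \frac{95}{49}.
So b(n) = - \frac{95 \left(-6\right)^{n}}{49} - \frac{4 n}{7} - \frac{52}{49}.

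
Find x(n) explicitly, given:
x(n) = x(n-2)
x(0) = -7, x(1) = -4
Characteristic equation: x² - 1 = 0, which factors as (x - (-1))(x - (1)) = 0.
Roots r₁ = -1, r₂ = 1 (distinct).
General solution: x(n) = A·(-1)^n + B·(1)^n.
From x(0) = -7: A + B = -7.
From x(1) = -4: -A + B = -4.
Solving: A = - \frac{3}{2}, B = - \frac{11}{2}.
So x(n) = - \frac{3 \left(-1\right)^{n}}{2} - \frac{11}{2}.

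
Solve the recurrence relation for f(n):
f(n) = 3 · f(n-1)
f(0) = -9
Pure geometric recurrence with ratio 3.
By induction f(n) = f(0) · (3)^n = - 9 \cdot 3^{n}.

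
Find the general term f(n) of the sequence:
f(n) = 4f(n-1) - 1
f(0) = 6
First-order linear non-homogeneous.
Homogeneous solution: f_h(n) = A·(4)^n.
Try constant particular solution f_p = K: K = 4K - 1 ⇒ K = \frac{1}{3}.
General: f(n) = A·(4)^n + \frac{1}{3}.
Apply f(0) = 6: A + \frac{1}{3} = 6 ⇒ A = \frac{17}{3}.
So f(n) = \frac{17 \cdot 4^{n}}{3} + \frac{1}{3}.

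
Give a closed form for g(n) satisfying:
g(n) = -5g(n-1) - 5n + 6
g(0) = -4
First-order linear with linear forcing.
Homogeneous solution: g_h(n) = A·(-5)^n.
Try particular g_p(n) = pn + q. Substituting:
  pn + q = -5(p(n-1) + q) - 5n + 6.
Matching the n-coefficient: p = -5p - 5 ⇒ p = - \frac{5}{6}.
Matching constants: q = 5p - 5q + 6 ⇒ q = \frac{11}{36}.
General: g(n) = A·(-5)^n - \frac{5 n}{6} + \frac{11}{36}.
Apply g(0) = -4: A + \frac{11}{36} = -4 ⇒ A = - \frac{155}{36}.
So g(n) = - \frac{155 \left(-5\right)^{n}}{36} - \frac{5 n}{6} + \frac{11}{36}.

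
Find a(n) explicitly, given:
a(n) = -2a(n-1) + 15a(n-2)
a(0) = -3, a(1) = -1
Characteristic equation: x² + 2x - 15 = 0, which factors as (x - (-5))(x - (3)) = 0.
Roots r₁ = -5, r₂ = 3 (distinct).
General solution: a(n) = A·(-5)^n + B·(3)^n.
From a(0) = -3: A + B = -3.
From a(1) = -1: -5A + 3B = -1.
Solving: A = -1, B = -2.
So a(n) = - \left(-5\right)^{n} - 2 \cdot 3^{n}.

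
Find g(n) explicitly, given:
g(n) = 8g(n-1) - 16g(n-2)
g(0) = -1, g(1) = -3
Characteristic equation: x² - 8x + 16 = 0, which is (x - (4))².
Repeated root r = 4.
General solution: g(n) = (A + Bn)·(4)^n.
From g(0) = -1: A = -1.
From g(1) = -3: (A + B)·(4) = -3 ⇒ B = \frac{1}{4}.
So g(n) = \left(\frac{n}{4} - 1\right) \cdot (4)^n.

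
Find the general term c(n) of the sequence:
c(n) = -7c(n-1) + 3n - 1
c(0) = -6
First-order linear with linear forcing.
Homogeneous solution: c_h(n) = A·(-7)^n.
Try particular c_p(n) = pn + q. Substituting:
  pn + q = -7(p(n-1) + q) + 3n - 1.
Matching the n-coefficient: p = -7p + 3 ⇒ p = \frac{3}{8}.
Matching constants: q = 7p - 7q - 1 ⇒ q = \frac{13}{64}.
General: c(n) = A·(-7)^n + \frac{3 n}{8} + \frac{13}{64}.
Apply c(0) = -6: A + \frac{13}{64} = -6 ⇒ A = - \frac{397}{64}.
So c(n) = - \frac{397 \left(-7\right)^{n}}{64} + \frac{3 n}{8} + \frac{13}{64}.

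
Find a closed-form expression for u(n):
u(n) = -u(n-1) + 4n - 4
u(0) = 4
First-order linear with linear forcing.
Homogeneous solution: u_h(n) = A·(-1)^n.
Try particular u_p(n) = pn + q. Substituting:
  pn + q = -(p(n-1) + q) + 4n - 4.
Matching the n-coefficient: p = -p + 4 ⇒ p = 2.
Matching constants: q = p - q - 4 ⇒ q = -1.
General: u(n) = A·(-1)^n + 2 n - 1.
Apply u(0) = 4: A - 1 = 4 ⇒ A = 5.
So u(n) = 5 \left(-1\right)^{n} + 2 n - 1.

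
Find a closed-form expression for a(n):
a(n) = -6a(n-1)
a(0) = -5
This is a homogeneous first-order recurrence with ratio -6.
By induction a(n) = a(0) · (-6)^n = - 5 \left(-6\right)^{n}.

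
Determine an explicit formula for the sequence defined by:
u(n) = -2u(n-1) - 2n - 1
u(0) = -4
First-order linear with linear forcing.
Homogeneous solution: u_h(n) = A·(-2)^n.
Try particular u_p(n) = pn + q. Substituting:
  pn + q = -2(p(n-1) + q) - 2n - 1.
Matching the n-coefficient: p = -2p - 2 ⇒ p = - \frac{2}{3}.
Matching constants: q = 2p - 2q - 1 ⇒ q = - \frac{7}{9}.
General: u(n) = A·(-2)^n - \frac{2 n}{3} - \frac{7}{9}.
Apply u(0) = -4: A - \frac{7}{9} = -4 ⇒ A = - \frac{29}{9}.
So u(n) = - \frac{29 \left(-2\right)^{n}}{9} - \frac{2 n}{3} - \frac{7}{9}.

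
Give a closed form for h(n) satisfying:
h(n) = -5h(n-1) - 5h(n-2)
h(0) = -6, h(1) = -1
Characteristic equation: x² + 5x + 5 = 0.
Discriminant Δ = (-5)² + 4·(-5) = 5.
Roots r₁,₂ = (-5 ± √5)/2, so r₁ = - \frac{5}{2} + \frac{\sqrt{5}}{2}, r₂ = - \frac{5}{2} - \frac{\sqrt{5}}{2}.
General solution: h(n) = A·r₁^n + B·r₂^n.
From the initial conditions, A + B = -6 and r₁A + r₂B = -1.
Since r₁ - r₂ = √5: A = (-1 - (-6)r₂)/√5 = - \frac{16 \sqrt{5}}{5} - 3, and B = -6 - A = -3 + \frac{16 \sqrt{5}}{5}.
So h(n) = \left(- \frac{16 \sqrt{5}}{5} - 3\right)\left(- \frac{5}{2} + \frac{\sqrt{5}}{2}\right)^n + \left(-3 + \frac{16 \sqrt{5}}{5}\right)\left(- \frac{5}{2} - \frac{\sqrt{5}}{2}\right)^n.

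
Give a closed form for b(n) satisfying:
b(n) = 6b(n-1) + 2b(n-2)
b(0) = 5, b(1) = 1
Characteristic equation: x² - 6x - 2 = 0.
Discriminant Δ = (6)² + 4·(2) = 44.
Roots r₁,₂ = (6 ± √44)/2, so r₁ = 3 + \sqrt{11}, r₂ = 3 - \sqrt{11}.
General solution: b(n) = A·r₁^n + B·r₂^n.
From the initial conditions, A + B = 5 and r₁A + r₂B = 1.
Since r₁ - r₂ = √44: A = (1 - (5)r₂)/√44 = \frac{5}{2} - \frac{7 \sqrt{11}}{11}, and B = 5 - A = \frac{7 \sqrt{11}}{11} + \frac{5}{2}.
So b(n) = \left(\frac{5}{2} - \frac{7 \sqrt{11}}{11}\right)\left(3 + \sqrt{11}\right)^n + \left(\frac{7 \sqrt{11}}{11} + \frac{5}{2}\right)\left(3 - \sqrt{11}\right)^n.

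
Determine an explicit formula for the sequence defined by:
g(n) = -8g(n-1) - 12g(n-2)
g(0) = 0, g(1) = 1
Characteristic equation: x² + 8x + 12 = 0, which factors as (x - (-2))(x - (-6)) = 0.
Roots r₁ = -2, r₂ = -6 (distinct).
General solution: g(n) = A·(-2)^n + B·(-6)^n.
From g(0) = 0: A + B = 0.
From g(1) = 1: -2A - 6B = 1.
Solving: A = \frac{1}{4}, B = - \frac{1}{4}.
So g(n) = \frac{\left(-2\right)^{n}}{4} - \frac{\left(-6\right)^{n}}{4}.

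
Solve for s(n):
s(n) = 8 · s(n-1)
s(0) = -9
Pure geometric recurrence with ratio 8.
By induction s(n) = s(0) · (8)^n = - 9 \cdot 8^{n}.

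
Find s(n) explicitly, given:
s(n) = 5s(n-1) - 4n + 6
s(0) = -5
First-order linear with linear forcing.
Homogeneous solution: s_h(n) = A·(5)^n.
Try particular s_p(n) = pn + q. Substituting:
  pn + q = 5(p(n-1) + q) - 4n + 6.
Matching the n-coefficient: p = 5p - 4 ⇒ p = 1.
Matching constants: q = -5p + 5q + 6 ⇒ q = - \frac{1}{4}.
General: s(n) = A·(5)^n + n - \frac{1}{4}.
Apply s(0) = -5: A - \frac{1}{4} = -5 ⇒ A = - \frac{19}{4}.
So s(n) = - \frac{19 \cdot 5^{n}}{4} + n - \frac{1}{4}.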